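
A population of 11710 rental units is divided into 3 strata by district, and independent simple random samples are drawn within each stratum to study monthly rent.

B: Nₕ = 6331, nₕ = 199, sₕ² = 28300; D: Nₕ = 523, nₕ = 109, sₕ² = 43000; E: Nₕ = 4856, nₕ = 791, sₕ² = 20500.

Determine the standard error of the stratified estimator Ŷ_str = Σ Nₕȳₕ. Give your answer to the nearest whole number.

78217

Var(Ŷ_str) = Σₕ Nₕ²(1 − fₕ)sₕ²/nₕ.
B: 6331²·(1 − 199/6331)·28300/199 = 5.5208738 × 10^9.
D: 523²·(1 − 109/523)·43000/109 = 8.5416936 × 10^7.
E: 4856²·(1 − 791/4856)·20500/791 = 5.1158359 × 10^8.
Sum = 6.1178743 × 10^9.
SE = √(6.1178743 × 10^9) = 78217.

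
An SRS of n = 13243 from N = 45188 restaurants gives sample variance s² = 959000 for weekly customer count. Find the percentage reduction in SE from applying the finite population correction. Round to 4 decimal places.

f = n/N = 13243/45188 = 0.29306453.
SE_no-fpc = √(s²/n) = 8.5097365; SE_fpc = √((1−f)s²/n) = 7.1549401.
Ratio = √(1−f) = 0.84079455. Reduction = 100·(1 − 0.84079455) = 15.9205%.

15.9205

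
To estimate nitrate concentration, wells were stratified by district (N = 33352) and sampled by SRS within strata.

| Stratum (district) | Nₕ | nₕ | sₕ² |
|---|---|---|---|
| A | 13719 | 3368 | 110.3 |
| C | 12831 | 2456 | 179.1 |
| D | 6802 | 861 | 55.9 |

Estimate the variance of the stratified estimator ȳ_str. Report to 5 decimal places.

0.01527

Var(ȳ_str) = Σₕ Wₕ²(1 − fₕ)sₕ²/nₕ with Wₕ = Nₕ/N, N = 33352.
A: Wₕ = 0.41133965; term = 0.41133965²·(1 − 0.24549894)·110.3/3368 = 0.0041808485.
C: Wₕ = 0.38471456; term = 0.38471456²·(1 − 0.19141143)·179.1/2456 = 0.0087271425.
D: Wₕ = 0.20394579; term = 0.20394579²·(1 − 0.12658042)·55.9/861 = 0.0023586368.
Sum = 0.015266628.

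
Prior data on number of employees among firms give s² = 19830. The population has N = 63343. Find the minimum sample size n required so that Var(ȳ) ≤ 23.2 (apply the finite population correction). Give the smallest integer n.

844

Without fpc, n₀ = s²/D = 19830/23.2 = 854.7414.
With fpc, (1 − n/N)·s²/n ≤ D requires n ≥ n₀/(1 + n₀/N) = 854.7414/(1 + 854.7414/63343) = 843.3612.
Rounding up, n = 844.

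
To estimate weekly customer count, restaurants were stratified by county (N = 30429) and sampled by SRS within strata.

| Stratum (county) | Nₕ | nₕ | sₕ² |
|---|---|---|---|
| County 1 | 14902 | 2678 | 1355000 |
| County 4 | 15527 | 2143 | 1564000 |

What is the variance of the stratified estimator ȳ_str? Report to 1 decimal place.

263.3

Var(ȳ_str) = Σₕ Wₕ²(1 − fₕ)sₕ²/nₕ with Wₕ = Nₕ/N, N = 30429.
County 1: Wₕ = 0.48973019; term = 0.48973019²·(1 − 0.17970742)·1355000/2678 = 99.543123.
County 4: Wₕ = 0.51026981; term = 0.51026981²·(1 − 0.13801765)·1564000/2143 = 163.79955.
Sum = 263.34267.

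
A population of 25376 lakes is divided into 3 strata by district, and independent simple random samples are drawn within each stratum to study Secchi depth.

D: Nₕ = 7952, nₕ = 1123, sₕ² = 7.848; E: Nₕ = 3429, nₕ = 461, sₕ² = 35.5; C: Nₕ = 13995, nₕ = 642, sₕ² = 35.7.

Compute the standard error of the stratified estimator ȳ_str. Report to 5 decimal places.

0.13396

Var(ȳ_str) = Σₕ Wₕ²(1 − fₕ)sₕ²/nₕ with Wₕ = Nₕ/N, N = 25376.
D: Wₕ = 0.31336696; term = 0.31336696²·(1 − 0.14122233)·7.848/1123 = 5.8934064 × 10^-4.
E: Wₕ = 0.13512768; term = 0.13512768²·(1 − 0.13444153)·35.5/461 = 0.0012170614.
C: Wₕ = 0.55150536; term = 0.55150536²·(1 − 0.04587353)·35.7/642 = 0.016137587.
Sum = 0.017943989.
SE = √(0.017943989) = 0.13396.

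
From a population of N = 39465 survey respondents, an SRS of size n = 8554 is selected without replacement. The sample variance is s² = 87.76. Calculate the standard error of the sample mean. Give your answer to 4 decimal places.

Under SRS without replacement, Var(ȳ) = (1 − f)·s²/n with f = n/N = 8554/39465 = 0.21674902.
Var(ȳ) = (1 − 0.21674902)·87.76/8554 = 0.78325098·0.010259528 = 0.0080357851.
SE(ȳ) = √(0.0080357851) = 0.0896.

0.0896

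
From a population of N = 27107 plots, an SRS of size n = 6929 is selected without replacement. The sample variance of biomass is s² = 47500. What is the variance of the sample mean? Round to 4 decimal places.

Under SRS without replacement, Var(ȳ) = (1 − f)·s²/n with f = n/N = 6929/27107 = 0.25561663.
Var(ȳ) = (1 − 0.25561663)·47500/6929 = 0.74438337·6.8552461 = 5.1029312.

5.1029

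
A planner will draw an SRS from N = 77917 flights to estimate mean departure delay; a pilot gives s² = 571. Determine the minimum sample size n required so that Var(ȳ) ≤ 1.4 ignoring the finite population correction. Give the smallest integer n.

Without fpc, n₀ = s²/D = 571/1.4 = 407.8571.
Rounding up, n = 408.

408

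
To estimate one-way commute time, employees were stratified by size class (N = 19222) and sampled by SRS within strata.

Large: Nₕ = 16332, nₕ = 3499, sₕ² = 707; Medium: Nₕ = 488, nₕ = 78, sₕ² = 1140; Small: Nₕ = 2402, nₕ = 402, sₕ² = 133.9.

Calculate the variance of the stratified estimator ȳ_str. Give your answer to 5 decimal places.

Var(ȳ_str) = Σₕ Wₕ²(1 − fₕ)sₕ²/nₕ with Wₕ = Nₕ/N, N = 19222.
Large: Wₕ = 0.84965144; term = 0.84965144²·(1 − 0.21424198)·707/3499 = 0.11461617.
Medium: Wₕ = 0.02538758; term = 0.02538758²·(1 − 0.15983607)·1140/78 = 0.0079143779.
Small: Wₕ = 0.12496098; term = 0.12496098²·(1 − 0.16736053)·133.9/402 = 0.0043307227.
Sum = 0.12686127.

0.12686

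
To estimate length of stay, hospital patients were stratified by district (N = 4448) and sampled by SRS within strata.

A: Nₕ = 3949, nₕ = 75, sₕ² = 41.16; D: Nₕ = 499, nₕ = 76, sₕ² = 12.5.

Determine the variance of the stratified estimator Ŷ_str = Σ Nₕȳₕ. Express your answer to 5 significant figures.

8.4305 × 10^6

Var(Ŷ_str) = Σₕ Nₕ²(1 − fₕ)sₕ²/nₕ.
A: 3949²·(1 − 75/3949)·41.16/75 = 8.3957762 × 10^6.
D: 499²·(1 − 76/499)·12.5/76 = 34716.612.
Sum = 8.4304928 × 10^6.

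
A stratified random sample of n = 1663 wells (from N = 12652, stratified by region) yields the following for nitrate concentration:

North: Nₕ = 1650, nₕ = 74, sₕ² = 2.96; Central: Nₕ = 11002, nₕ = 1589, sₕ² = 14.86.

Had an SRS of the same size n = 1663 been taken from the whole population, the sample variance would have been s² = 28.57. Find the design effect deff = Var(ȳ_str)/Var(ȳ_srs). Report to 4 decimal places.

Var(ȳ_str) = Σ Wₕ²(1−fₕ)sₕ²/nₕ with Wₕ = Nₕ/12652:
  North: (1650/12652)²·(1−74/1650)·2.96/74 = 6.498031 × 10^-4
  Central: (11002/12652)²·(1−1589/11002)·14.86/1589 = 0.0060502907
  → Var(ȳ_str) = 0.0067000938.
Var(ȳ_srs) = (1 − 1663/12652)·28.57/1663 = 0.014921655.
deff = 0.0067000938 / 0.014921655 = 0.4490.

0.4490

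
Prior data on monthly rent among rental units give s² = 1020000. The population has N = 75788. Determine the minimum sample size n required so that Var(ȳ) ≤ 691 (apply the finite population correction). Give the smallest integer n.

1448

Without fpc, n₀ = s²/D = 1020000/691 = 1476.1216.
With fpc, (1 − n/N)·s²/n ≤ D requires n ≥ n₀/(1 + n₀/N) = 1476.1216/(1 + 1476.1216/75788) = 1447.9205.
Rounding up, n = 1448.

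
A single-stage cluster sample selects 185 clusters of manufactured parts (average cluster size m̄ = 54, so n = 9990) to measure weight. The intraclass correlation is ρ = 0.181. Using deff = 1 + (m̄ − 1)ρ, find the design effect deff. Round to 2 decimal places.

10.59

deff = 1 + (54 − 1)·0.181 = 1 + 9.593 = 10.593.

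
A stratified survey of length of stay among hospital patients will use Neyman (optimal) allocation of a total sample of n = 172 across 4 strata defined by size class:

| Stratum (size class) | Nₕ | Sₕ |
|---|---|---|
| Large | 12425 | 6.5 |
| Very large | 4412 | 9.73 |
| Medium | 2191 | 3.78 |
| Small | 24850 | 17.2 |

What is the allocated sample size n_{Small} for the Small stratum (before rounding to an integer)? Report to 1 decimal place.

131.4

Neyman allocation: nₕ = n·NₕSₕ / Σⱼ NⱼSⱼ.
Σ NⱼSⱼ = 12425·6.5 + 4412·9.73 + 2191·3.78 + 24850·17.2 = 559393.24.
n_{Small} = 172·24850·17.2 / 559393.24 = 131.4.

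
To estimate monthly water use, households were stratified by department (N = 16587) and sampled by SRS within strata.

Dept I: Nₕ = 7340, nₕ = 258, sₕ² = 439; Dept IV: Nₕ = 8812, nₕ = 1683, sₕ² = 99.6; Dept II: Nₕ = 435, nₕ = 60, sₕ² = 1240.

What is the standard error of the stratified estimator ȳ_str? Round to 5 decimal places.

Var(ȳ_str) = Σₕ Wₕ²(1 − fₕ)sₕ²/nₕ with Wₕ = Nₕ/N, N = 16587.
Dept I: Wₕ = 0.44251522; term = 0.44251522²·(1 − 0.03514986)·439/258 = 0.32148529.
Dept IV: Wₕ = 0.53125942; term = 0.53125942²·(1 − 0.19098956)·99.6/1683 = 0.013512716.
Dept II: Wₕ = 0.02622536; term = 0.02622536²·(1 − 0.13793103)·1240/60 = 0.012253362.
Sum = 0.34725137.
SE = √(0.34725137) = 0.58928.

0.58928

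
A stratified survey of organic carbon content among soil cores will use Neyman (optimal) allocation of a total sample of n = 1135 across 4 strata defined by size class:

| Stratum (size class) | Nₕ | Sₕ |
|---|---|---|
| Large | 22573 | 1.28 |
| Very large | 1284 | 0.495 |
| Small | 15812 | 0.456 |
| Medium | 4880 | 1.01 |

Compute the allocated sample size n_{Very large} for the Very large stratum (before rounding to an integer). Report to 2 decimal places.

Neyman allocation: nₕ = n·NₕSₕ / Σⱼ NⱼSⱼ.
Σ NⱼSⱼ = 22573·1.28 + 1284·0.495 + 15812·0.456 + 4880·1.01 = 41668.092.
n_{Very large} = 1135·1284·0.495 / 41668.092 = 17.31.

17.31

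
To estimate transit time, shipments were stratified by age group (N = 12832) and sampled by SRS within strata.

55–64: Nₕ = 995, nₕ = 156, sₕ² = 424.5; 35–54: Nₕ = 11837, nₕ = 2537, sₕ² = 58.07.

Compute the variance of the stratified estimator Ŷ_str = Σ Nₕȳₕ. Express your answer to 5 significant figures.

4.7914 × 10^6

Var(Ŷ_str) = Σₕ Nₕ²(1 − fₕ)sₕ²/nₕ.
55–64: 995²·(1 − 156/995)·424.5/156 = 2.2716328 × 10^6.
35–54: 11837²·(1 − 2537/11837)·58.07/2537 = 2.5197413 × 10^6.
Sum = 4.7913741 × 10^6.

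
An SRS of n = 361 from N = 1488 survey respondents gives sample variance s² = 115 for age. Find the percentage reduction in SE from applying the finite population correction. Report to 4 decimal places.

f = n/N = 361/1488 = 0.24260753.
SE_no-fpc = √(s²/n) = 0.5644108; SE_fpc = √((1−f)s²/n) = 0.49119712.
Ratio = √(1−f) = 0.87028298. Reduction = 100·(1 − 0.87028298) = 12.9717%.

12.9717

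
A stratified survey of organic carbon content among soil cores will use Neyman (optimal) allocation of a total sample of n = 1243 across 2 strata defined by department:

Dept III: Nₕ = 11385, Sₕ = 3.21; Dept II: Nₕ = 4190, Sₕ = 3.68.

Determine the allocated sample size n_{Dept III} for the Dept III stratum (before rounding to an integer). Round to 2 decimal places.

Neyman allocation: nₕ = n·NₕSₕ / Σⱼ NⱼSⱼ.
Σ NⱼSⱼ = 11385·3.21 + 4190·3.68 = 51965.05.
n_{Dept III} = 1243·11385·3.21 / 51965.05 = 874.17.

874.17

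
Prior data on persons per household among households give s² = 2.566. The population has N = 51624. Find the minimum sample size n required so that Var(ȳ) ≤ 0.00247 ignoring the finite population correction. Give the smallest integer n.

1039

Without fpc, n₀ = s²/D = 2.566/0.00247 = 1038.8664.
Rounding up, n = 1039.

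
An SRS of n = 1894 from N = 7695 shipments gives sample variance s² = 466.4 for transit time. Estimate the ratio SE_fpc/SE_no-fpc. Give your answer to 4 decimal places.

f = n/N = 1894/7695 = 0.24613385.
SE_no-fpc = √(s²/n) = 0.49623716; SE_fpc = √((1−f)s²/n) = 0.43086023.
Ratio = √(1−f) = 0.86825466.

0.8683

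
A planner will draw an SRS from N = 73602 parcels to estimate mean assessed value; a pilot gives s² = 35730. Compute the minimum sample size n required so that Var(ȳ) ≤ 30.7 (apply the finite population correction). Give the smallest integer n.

1146

Without fpc, n₀ = s²/D = 35730/30.7 = 1163.8436.
With fpc, (1 − n/N)·s²/n ≤ D requires n ≥ n₀/(1 + n₀/N) = 1163.8436/(1 + 1163.8436/73602) = 1145.7266.
Rounding up, n = 1146.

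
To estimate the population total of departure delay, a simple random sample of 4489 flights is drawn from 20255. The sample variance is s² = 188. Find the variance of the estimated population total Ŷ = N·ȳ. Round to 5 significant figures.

1.3374 × 10^7

Var(Ŷ) = N²·Var(ȳ) = N²·(1 − n/N)·s²/n.
f = 4489/20255 = 0.22162429; Var(ȳ) = 0.77837571·188/4489 = 0.032598493.
Var(Ŷ) = 20255² · 0.032598493 = 1.3374022 × 10^7.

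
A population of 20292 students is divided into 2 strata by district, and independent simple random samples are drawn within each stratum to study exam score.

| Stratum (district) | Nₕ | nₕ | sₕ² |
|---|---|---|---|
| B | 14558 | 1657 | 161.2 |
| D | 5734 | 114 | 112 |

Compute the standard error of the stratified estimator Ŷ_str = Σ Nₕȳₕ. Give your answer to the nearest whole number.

Var(Ŷ_str) = Σₕ Nₕ²(1 − fₕ)sₕ²/nₕ.
B: 14558²·(1 − 1657/14558)·161.2/1657 = 1.8271223 × 10^7.
D: 5734²·(1 − 114/5734)·112/114 = 3.1659728 × 10^7.
Sum = 4.9930951 × 10^7.
SE = √(4.9930951 × 10^7) = 7066.

7066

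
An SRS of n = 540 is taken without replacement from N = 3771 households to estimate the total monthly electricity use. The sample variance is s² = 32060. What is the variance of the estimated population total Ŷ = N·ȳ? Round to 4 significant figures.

Var(Ŷ) = N²·Var(ȳ) = N²·(1 − n/N)·s²/n.
f = 540/3771 = 0.14319809; Var(ȳ) = 0.85680191·32060/540 = 50.868647.
Var(Ŷ) = 3771² · 50.868647 = 7.2337459 × 10^8.

7.234 × 10^8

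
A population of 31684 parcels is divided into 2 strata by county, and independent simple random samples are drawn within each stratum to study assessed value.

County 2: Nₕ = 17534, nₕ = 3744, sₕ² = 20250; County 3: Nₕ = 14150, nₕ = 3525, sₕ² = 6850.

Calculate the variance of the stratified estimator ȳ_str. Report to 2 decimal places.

Var(ȳ_str) = Σₕ Wₕ²(1 − fₕ)sₕ²/nₕ with Wₕ = Nₕ/N, N = 31684.
County 2: Wₕ = 0.55340235; term = 0.55340235²·(1 − 0.21352800)·20250/3744 = 1.3027301.
County 3: Wₕ = 0.44659765; term = 0.44659765²·(1 − 0.24911661)·6850/3525 = 0.29102937.
Sum = 1.5937595.

1.59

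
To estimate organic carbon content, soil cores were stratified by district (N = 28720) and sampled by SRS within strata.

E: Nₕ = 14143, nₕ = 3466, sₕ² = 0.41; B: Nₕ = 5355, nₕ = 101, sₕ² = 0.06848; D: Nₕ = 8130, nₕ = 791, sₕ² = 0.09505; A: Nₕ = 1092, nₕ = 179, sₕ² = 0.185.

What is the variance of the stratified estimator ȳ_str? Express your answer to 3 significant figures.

5.47 × 10^-5

Var(ȳ_str) = Σₕ Wₕ²(1 − fₕ)sₕ²/nₕ with Wₕ = Nₕ/N, N = 28720.
E: Wₕ = 0.49244429; term = 0.49244429²·(1 − 0.24506823)·0.41/3466 = 2.1655949 × 10^-5.
B: Wₕ = 0.18645543; term = 0.18645543²·(1 − 0.01886088)·0.06848/101 = 2.31272 × 10^-5.
D: Wₕ = 0.28307799; term = 0.28307799²·(1 − 0.09729397)·0.09505/791 = 8.6922899 × 10^-6.
A: Wₕ = 0.03802228; term = 0.03802228²·(1 − 0.16391941)·0.185/179 = 1.2492324 × 10^-6.
Sum = 5.4724671 × 10^-5.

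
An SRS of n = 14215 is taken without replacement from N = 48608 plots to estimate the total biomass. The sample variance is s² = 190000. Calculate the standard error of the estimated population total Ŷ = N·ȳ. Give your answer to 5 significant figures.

149480

Var(Ŷ) = N²·Var(ȳ) = N²·(1 − n/N)·s²/n.
f = 14215/48608 = 0.29244157; Var(ȳ) = 0.70755843·190000/14215 = 9.4573409.
Var(Ŷ) = 48608² · 9.4573409 = 2.2345216 × 10^10.
SE(Ŷ) = √(2.2345216 × 10^10) = 149480.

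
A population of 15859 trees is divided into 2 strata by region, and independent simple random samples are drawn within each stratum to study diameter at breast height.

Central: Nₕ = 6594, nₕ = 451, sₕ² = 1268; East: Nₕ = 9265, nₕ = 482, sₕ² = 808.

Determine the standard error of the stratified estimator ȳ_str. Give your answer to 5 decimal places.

Var(ȳ_str) = Σₕ Wₕ²(1 − fₕ)sₕ²/nₕ with Wₕ = Nₕ/N, N = 15859.
Central: Wₕ = 0.41578914; term = 0.41578914²·(1 − 0.06839551)·1268/451 = 0.45281476.
East: Wₕ = 0.58421086; term = 0.58421086²·(1 − 0.05202375)·808/482 = 0.54237671.
Sum = 0.99519147.
SE = √(0.99519147) = 0.99759.

0.99759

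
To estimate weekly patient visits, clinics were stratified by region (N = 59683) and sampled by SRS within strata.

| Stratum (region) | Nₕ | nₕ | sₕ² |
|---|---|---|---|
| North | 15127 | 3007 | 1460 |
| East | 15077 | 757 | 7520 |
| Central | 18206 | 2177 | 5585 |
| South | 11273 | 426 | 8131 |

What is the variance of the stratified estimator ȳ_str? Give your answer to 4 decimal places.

1.4925

Var(ȳ_str) = Σₕ Wₕ²(1 − fₕ)sₕ²/nₕ with Wₕ = Nₕ/N, N = 59683.
North: Wₕ = 0.25345576; term = 0.25345576²·(1 − 0.19878363)·1460/3007 = 0.024990421.
East: Wₕ = 0.25261800; term = 0.25261800²·(1 − 0.05020893)·7520/757 = 0.60211386.
Central: Wₕ = 0.30504499; term = 0.30504499²·(1 − 0.11957596)·5585/2177 = 0.21017663.
South: Wₕ = 0.18888126; term = 0.18888126²·(1 − 0.03778941)·8131/426 = 0.65521257.
Sum = 1.4924935.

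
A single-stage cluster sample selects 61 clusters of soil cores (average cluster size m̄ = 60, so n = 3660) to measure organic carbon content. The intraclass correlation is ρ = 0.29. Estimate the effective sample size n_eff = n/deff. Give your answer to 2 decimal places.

202.10

deff = 1 + (60 − 1)·0.29 = 1 + 17.11 = 18.11.
n_eff = 3660 / 18.11 = 202.10.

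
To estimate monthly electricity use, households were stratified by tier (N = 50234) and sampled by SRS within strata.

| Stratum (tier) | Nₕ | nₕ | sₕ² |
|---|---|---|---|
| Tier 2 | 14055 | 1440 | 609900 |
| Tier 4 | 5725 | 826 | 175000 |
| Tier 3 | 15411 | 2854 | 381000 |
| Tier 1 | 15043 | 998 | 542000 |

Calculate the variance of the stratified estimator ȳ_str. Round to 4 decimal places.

87.8217

Var(ȳ_str) = Σₕ Wₕ²(1 − fₕ)sₕ²/nₕ with Wₕ = Nₕ/N, N = 50234.
Tier 2: Wₕ = 0.27979058; term = 0.27979058²·(1 − 0.10245464)·609900/1440 = 29.759027.
Tier 4: Wₕ = 0.11396664; term = 0.11396664²·(1 − 0.14427948)·175000/826 = 2.3547533.
Tier 3: Wₕ = 0.30678425; term = 0.30678425²·(1 − 0.18519240)·381000/2854 = 10.23746.
Tier 1: Wₕ = 0.29945853; term = 0.29945853²·(1 − 0.06634315)·542000/998 = 45.470468.
Sum = 87.821708.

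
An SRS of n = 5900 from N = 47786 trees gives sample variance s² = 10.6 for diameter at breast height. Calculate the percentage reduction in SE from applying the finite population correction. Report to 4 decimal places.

f = n/N = 5900/47786 = 0.12346712.
SE_no-fpc = √(s²/n) = 0.042386439; SE_fpc = √((1−f)s²/n) = 0.039683597.
Ratio = √(1−f) = 0.93623334. Reduction = 100·(1 − 0.93623334) = 6.3767%.

6.3767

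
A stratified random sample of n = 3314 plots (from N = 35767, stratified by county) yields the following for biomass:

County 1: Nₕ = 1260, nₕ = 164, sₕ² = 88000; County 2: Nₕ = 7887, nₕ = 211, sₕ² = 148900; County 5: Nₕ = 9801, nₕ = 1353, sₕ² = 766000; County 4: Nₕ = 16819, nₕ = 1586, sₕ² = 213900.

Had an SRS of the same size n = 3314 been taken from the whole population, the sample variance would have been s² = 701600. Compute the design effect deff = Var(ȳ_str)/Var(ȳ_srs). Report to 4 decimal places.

Var(ȳ_str) = Σ Wₕ²(1−fₕ)sₕ²/nₕ with Wₕ = Nₕ/35767:
  County 1: (1260/35767)²·(1−164/1260)·88000/164 = 0.57923513
  County 2: (7887/35767)²·(1−211/7887)·148900/211 = 33.395967
  County 5: (9801/35767)²·(1−1353/9801)·766000/1353 = 36.642934
  County 4: (16819/35767)²·(1−1586/16819)·213900/1586 = 27.010224
  → Var(ȳ_str) = 97.62836.
Var(ȳ_srs) = (1 − 3314/35767)·701600/3314 = 192.09206.
deff = 97.62836 / 192.09206 = 0.5082.

0.5082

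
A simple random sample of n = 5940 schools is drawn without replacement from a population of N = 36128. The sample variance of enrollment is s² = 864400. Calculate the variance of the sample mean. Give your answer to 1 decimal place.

Under SRS without replacement, Var(ȳ) = (1 − f)·s²/n with f = n/N = 5940/36128 = 0.16441541.
Var(ȳ) = (1 − 0.16441541)·864400/5940 = 0.83558459·145.52189 = 121.59584.

121.6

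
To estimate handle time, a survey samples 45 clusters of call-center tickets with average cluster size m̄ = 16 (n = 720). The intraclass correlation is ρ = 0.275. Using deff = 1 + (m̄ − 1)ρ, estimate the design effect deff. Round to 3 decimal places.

5.125

deff = 1 + (16 − 1)·0.275 = 1 + 4.125 = 5.125.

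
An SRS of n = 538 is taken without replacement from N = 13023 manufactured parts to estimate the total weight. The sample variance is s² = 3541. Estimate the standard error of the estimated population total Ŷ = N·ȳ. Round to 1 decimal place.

Var(Ŷ) = N²·Var(ȳ) = N²·(1 − n/N)·s²/n.
f = 538/13023 = 0.04131153; Var(ȳ) = 0.95868847·3541/538 = 6.3098808.
Var(Ŷ) = 13023² · 6.3098808 = 1.0701465 × 10^9.
SE(Ŷ) = √(1.0701465 × 10^9) = 32713.1.

32713.1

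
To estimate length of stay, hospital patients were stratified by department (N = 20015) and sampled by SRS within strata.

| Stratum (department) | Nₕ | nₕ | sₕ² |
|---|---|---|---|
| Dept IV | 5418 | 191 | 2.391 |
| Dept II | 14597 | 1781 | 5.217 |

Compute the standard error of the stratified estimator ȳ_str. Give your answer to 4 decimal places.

Var(ȳ_str) = Σₕ Wₕ²(1 − fₕ)sₕ²/nₕ with Wₕ = Nₕ/N, N = 20015.
Dept IV: Wₕ = 0.27069698; term = 0.27069698²·(1 − 0.03525286)·2.391/191 = 8.8496587 × 10^-4.
Dept II: Wₕ = 0.72930302; term = 0.72930302²·(1 − 0.12201137)·5.217/1781 = 0.0013679236.
Sum = 0.0022528895.
SE = √(0.0022528895) = 0.0475.

0.0475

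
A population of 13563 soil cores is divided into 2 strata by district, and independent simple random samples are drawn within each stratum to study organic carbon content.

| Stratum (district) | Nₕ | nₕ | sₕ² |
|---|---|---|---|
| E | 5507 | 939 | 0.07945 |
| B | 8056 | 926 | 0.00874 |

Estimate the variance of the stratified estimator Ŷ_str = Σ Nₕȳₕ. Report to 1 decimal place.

Var(Ŷ_str) = Σₕ Nₕ²(1 − fₕ)sₕ²/nₕ.
E: 5507²·(1 − 939/5507)·0.07945/939 = 2128.4795.
B: 8056²·(1 − 926/8056)·0.00874/926 = 542.13748.
Sum = 2670.617.

2670.6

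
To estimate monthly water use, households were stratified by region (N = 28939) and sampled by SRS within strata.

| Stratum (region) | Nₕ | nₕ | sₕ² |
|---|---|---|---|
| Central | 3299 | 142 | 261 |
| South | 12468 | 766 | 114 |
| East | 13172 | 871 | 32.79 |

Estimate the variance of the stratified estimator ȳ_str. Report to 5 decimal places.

Var(ȳ_str) = Σₕ Wₕ²(1 − fₕ)sₕ²/nₕ with Wₕ = Nₕ/N, N = 28939.
Central: Wₕ = 0.11399841; term = 0.11399841²·(1 − 0.04304335)·261/142 = 0.0228582.
South: Wₕ = 0.43083728; term = 0.43083728²·(1 − 0.06143728)·114/766 = 0.025927816.
East: Wₕ = 0.45516431; term = 0.45516431²·(1 − 0.06612511)·32.79/871 = 0.0072836382.
Sum = 0.056069654.

0.05607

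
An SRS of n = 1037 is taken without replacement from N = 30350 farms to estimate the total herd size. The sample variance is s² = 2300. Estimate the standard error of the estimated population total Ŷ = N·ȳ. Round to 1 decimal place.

Var(Ŷ) = N²·Var(ȳ) = N²·(1 − n/N)·s²/n.
f = 1037/30350 = 0.03416804; Var(ȳ) = 0.96583196·2300/1037 = 2.1421538.
Var(Ŷ) = 30350² · 2.1421538 = 1.9731861 × 10^9.
SE(Ŷ) = √(1.9731861 × 10^9) = 44420.6.

44420.6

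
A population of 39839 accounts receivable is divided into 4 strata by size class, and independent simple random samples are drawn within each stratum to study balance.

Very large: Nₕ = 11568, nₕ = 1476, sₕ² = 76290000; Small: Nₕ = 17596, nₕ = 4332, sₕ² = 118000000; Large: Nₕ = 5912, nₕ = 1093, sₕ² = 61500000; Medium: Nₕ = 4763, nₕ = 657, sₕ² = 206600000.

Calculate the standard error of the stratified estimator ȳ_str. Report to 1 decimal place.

112.7

Var(ȳ_str) = Σₕ Wₕ²(1 − fₕ)sₕ²/nₕ with Wₕ = Nₕ/N, N = 39839.
Very large: Wₕ = 0.29036873; term = 0.29036873²·(1 − 0.12759336)·76290000/1476 = 3801.8933.
Small: Wₕ = 0.44167775; term = 0.44167775²·(1 − 0.24619232)·118000000/4332 = 4005.5778.
Large: Wₕ = 0.14839730; term = 0.14839730²·(1 − 0.18487821)·61500000/1093 = 1010.0188.
Medium: Wₕ = 0.11955621; term = 0.11955621²·(1 − 0.13793827)·206600000/657 = 3874.7851.
Sum = 12692.275.
SE = √(12692.275) = 112.7.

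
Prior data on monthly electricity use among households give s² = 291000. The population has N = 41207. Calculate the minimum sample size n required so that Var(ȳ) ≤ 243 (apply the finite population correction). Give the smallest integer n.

Without fpc, n₀ = s²/D = 291000/243 = 1197.5309.
With fpc, (1 − n/N)·s²/n ≤ D requires n ≥ n₀/(1 + n₀/N) = 1197.5309/(1 + 1197.5309/41207) = 1163.7119.
Rounding up, n = 1164.

1164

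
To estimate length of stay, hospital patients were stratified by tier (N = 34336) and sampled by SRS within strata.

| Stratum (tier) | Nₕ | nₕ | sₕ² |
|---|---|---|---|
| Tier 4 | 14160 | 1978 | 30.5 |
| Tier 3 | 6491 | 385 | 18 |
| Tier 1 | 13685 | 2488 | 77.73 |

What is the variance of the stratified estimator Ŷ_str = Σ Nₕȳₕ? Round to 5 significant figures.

Var(Ŷ_str) = Σₕ Nₕ²(1 − fₕ)sₕ²/nₕ.
Tier 4: 14160²·(1 − 1978/14160)·30.5/1978 = 2.6598393 × 10^6.
Tier 3: 6491²·(1 − 385/6491)·18/385 = 1.8530203 × 10^6.
Tier 1: 13685²·(1 − 2488/13685)·77.73/2488 = 4.7872353 × 10^6.
Sum = 9.3000949 × 10^6.

9.3001 × 10^6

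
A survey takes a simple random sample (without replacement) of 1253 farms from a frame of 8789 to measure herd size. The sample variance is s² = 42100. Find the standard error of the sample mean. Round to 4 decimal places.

5.3674

Under SRS without replacement, Var(ȳ) = (1 − f)·s²/n with f = n/N = 1253/8789 = 0.14256457.
Var(ȳ) = (1 − 0.14256457)·42100/1253 = 0.85743543·33.599362 = 28.809283.
SE(ȳ) = √(28.809283) = 5.3674.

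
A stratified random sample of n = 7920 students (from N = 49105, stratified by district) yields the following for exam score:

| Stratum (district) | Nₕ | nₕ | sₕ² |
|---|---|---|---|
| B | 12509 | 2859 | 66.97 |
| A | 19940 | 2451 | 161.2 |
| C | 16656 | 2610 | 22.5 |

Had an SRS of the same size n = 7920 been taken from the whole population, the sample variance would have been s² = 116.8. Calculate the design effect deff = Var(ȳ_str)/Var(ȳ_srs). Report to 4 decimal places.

Var(ȳ_str) = Σ Wₕ²(1−fₕ)sₕ²/nₕ with Wₕ = Nₕ/49105:
  B: (12509/49105)²·(1−2859/12509)·66.97/2859 = 0.0011726398
  A: (19940/49105)²·(1−2451/19940)·161.2/2451 = 0.00951175
  C: (16656/49105)²·(1−2610/16656)·22.5/2610 = 8.3639987 × 10^-4
  → Var(ȳ_str) = 0.01152079.
Var(ȳ_srs) = (1 − 7920/49105)·116.8/7920 = 0.012368898.
deff = 0.01152079 / 0.012368898 = 0.9314.

0.9314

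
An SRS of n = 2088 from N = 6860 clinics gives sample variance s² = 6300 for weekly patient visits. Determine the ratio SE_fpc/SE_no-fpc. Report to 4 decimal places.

f = n/N = 2088/6860 = 0.30437318.
SE_no-fpc = √(s²/n) = 1.7370208; SE_fpc = √((1−f)s²/n) = 1.4487491.
Ratio = √(1−f) = 0.83404246.

0.8340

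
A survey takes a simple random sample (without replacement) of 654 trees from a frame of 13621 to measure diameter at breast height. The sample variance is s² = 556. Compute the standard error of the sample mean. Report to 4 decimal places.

Under SRS without replacement, Var(ȳ) = (1 − f)·s²/n with f = n/N = 654/13621 = 0.04801410.
Var(ȳ) = (1 − 0.04801410)·556/654 = 0.95198590·0.85015291 = 0.80933358.
SE(ȳ) = √(0.80933358) = 0.8996.

0.8996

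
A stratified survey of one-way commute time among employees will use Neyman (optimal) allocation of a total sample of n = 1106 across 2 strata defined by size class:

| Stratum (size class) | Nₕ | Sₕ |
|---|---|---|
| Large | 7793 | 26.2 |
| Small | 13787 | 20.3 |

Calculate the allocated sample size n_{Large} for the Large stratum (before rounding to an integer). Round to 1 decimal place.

466.5

Neyman allocation: nₕ = n·NₕSₕ / Σⱼ NⱼSⱼ.
Σ NⱼSⱼ = 7793·26.2 + 13787·20.3 = 484052.7.
n_{Large} = 1106·7793·26.2 / 484052.7 = 466.5.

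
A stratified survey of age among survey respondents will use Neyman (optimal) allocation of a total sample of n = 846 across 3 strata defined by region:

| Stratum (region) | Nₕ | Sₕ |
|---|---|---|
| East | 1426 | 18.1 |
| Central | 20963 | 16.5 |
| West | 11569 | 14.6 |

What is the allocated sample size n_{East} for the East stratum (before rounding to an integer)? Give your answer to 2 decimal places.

40.39

Neyman allocation: nₕ = n·NₕSₕ / Σⱼ NⱼSⱼ.
Σ NⱼSⱼ = 1426·18.1 + 20963·16.5 + 11569·14.6 = 540607.5.
n_{East} = 846·1426·18.1 / 540607.5 = 40.39.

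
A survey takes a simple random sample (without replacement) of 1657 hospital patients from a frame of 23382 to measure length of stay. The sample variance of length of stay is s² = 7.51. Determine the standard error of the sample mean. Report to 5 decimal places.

Under SRS without replacement, Var(ȳ) = (1 − f)·s²/n with f = n/N = 1657/23382 = 0.07086648.
Var(ȳ) = (1 − 0.07086648)·7.51/1657 = 0.92913352·0.0045322873 = 0.0042111.
SE(ȳ) = √(0.0042111) = 0.06489.

0.06489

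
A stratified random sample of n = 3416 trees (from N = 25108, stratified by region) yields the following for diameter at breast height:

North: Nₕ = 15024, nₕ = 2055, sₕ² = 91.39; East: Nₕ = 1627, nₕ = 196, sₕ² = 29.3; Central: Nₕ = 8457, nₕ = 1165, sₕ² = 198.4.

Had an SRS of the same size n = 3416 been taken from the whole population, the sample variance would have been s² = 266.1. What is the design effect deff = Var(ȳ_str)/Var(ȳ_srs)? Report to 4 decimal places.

0.4600

Var(ȳ_str) = Σ Wₕ²(1−fₕ)sₕ²/nₕ with Wₕ = Nₕ/25108:
  North: (15024/25108)²·(1−2055/15024)·91.39/2055 = 0.013745314
  East: (1627/25108)²·(1−196/1627)·29.3/196 = 5.5209587 × 10^-4
  Central: (8457/25108)²·(1−1165/8457)·198.4/1165 = 0.016659213
  → Var(ȳ_str) = 0.030956623.
Var(ȳ_srs) = (1 − 3416/25108)·266.1/3416 = 0.067299911.
deff = 0.030956623 / 0.067299911 = 0.4600.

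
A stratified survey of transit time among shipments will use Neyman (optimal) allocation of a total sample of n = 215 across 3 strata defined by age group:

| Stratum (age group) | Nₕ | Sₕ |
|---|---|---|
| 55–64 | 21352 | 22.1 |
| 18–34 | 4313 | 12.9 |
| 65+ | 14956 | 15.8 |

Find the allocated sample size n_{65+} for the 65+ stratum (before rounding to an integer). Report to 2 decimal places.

Neyman allocation: nₕ = n·NₕSₕ / Σⱼ NⱼSⱼ.
Σ NⱼSⱼ = 21352·22.1 + 4313·12.9 + 14956·15.8 = 763821.7.
n_{65+} = 215·14956·15.8 / 763821.7 = 66.51.

66.51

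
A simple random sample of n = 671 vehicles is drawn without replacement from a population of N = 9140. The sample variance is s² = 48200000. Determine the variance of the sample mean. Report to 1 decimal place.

66559.6

Under SRS without replacement, Var(ȳ) = (1 − f)·s²/n with f = n/N = 671/9140 = 0.07341357.
Var(ȳ) = (1 − 0.07341357)·48200000/671 = 0.92658643·71833.085 = 66559.562.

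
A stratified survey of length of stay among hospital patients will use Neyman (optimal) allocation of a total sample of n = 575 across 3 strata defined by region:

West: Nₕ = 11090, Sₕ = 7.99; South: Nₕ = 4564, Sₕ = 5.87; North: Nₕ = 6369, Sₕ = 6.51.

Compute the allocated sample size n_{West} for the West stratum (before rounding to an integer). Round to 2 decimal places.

Neyman allocation: nₕ = n·NₕSₕ / Σⱼ NⱼSⱼ.
Σ NⱼSⱼ = 11090·7.99 + 4564·5.87 + 6369·6.51 = 156861.97.
n_{West} = 575·11090·7.99 / 156861.97 = 324.81.

324.81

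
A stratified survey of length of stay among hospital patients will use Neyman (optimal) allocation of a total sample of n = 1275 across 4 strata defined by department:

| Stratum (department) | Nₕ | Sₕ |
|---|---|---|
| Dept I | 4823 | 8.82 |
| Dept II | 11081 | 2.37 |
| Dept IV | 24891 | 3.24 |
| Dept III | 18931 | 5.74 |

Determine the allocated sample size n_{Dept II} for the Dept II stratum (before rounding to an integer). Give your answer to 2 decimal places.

Neyman allocation: nₕ = n·NₕSₕ / Σⱼ NⱼSⱼ.
Σ NⱼSⱼ = 4823·8.82 + 11081·2.37 + 24891·3.24 + 18931·5.74 = 258111.61.
n_{Dept II} = 1275·11081·2.37 / 258111.61 = 129.73.

129.73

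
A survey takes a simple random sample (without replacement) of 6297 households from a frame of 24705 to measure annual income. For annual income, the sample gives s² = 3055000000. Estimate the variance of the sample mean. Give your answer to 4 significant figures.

Under SRS without replacement, Var(ȳ) = (1 − f)·s²/n with f = n/N = 6297/24705 = 0.25488767.
Var(ȳ) = (1 − 0.25488767)·3055000000/6297 = 0.74511233·485151.66 = 361492.48.

361500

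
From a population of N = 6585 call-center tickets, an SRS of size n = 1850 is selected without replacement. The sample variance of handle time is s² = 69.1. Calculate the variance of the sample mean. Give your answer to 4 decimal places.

Under SRS without replacement, Var(ȳ) = (1 − f)·s²/n with f = n/N = 1850/6585 = 0.28094153.
Var(ȳ) = (1 − 0.28094153)·69.1/1850 = 0.71905847·0.037351351 = 0.026857805.

0.0269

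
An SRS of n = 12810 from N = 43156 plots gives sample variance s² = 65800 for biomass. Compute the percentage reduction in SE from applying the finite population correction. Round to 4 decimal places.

f = n/N = 12810/43156 = 0.29683010.
SE_no-fpc = √(s²/n) = 2.2664095; SE_fpc = √((1−f)s²/n) = 1.9005028.
Ratio = √(1−f) = 0.83855226. Reduction = 100·(1 − 0.83855226) = 16.1448%.

16.1448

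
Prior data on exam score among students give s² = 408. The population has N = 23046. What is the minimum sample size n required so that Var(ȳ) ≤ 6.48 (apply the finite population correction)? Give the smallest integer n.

Without fpc, n₀ = s²/D = 408/6.48 = 62.9630.
With fpc, (1 − n/N)·s²/n ≤ D requires n ≥ n₀/(1 + n₀/N) = 62.9630/(1 + 62.9630/23046) = 62.7915.
Rounding up, n = 63.

63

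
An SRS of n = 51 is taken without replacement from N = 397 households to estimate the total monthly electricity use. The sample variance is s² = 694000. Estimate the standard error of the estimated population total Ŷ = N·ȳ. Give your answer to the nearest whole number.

43234

Var(Ŷ) = N²·Var(ȳ) = N²·(1 − n/N)·s²/n.
f = 51/397 = 0.12846348; Var(ȳ) = 0.87153652·694000/51 = 11859.732.
Var(Ŷ) = 397² · 11859.732 = 1.8692005 × 10^9.
SE(Ŷ) = √(1.8692005 × 10^9) = 43234.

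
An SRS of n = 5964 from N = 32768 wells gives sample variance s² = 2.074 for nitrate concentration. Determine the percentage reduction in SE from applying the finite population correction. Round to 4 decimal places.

f = n/N = 5964/32768 = 0.18200684.
SE_no-fpc = √(s²/n) = 0.018648142; SE_fpc = √((1−f)s²/n) = 0.016865934.
Ratio = √(1−f) = 0.90442975. Reduction = 100·(1 − 0.90442975) = 9.5570%.

9.5570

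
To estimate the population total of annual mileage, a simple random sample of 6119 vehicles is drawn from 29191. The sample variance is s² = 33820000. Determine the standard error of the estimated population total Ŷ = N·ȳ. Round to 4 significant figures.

1.929 × 10^6

Var(Ŷ) = N²·Var(ȳ) = N²·(1 − n/N)·s²/n.
f = 6119/29191 = 0.20961940; Var(ȳ) = 0.79038060·33820000/6119 = 4368.4706.
Var(Ŷ) = 29191² · 4368.4706 = 3.7224371 × 10^12.
SE(Ŷ) = √(3.7224371 × 10^12) = 1.929 × 10^6.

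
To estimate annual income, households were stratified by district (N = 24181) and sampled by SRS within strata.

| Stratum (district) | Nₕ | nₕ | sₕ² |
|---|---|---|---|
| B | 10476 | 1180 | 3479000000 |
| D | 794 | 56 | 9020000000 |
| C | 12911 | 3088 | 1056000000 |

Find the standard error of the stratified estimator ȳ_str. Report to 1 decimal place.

Var(ȳ_str) = Σₕ Wₕ²(1 − fₕ)sₕ²/nₕ with Wₕ = Nₕ/N, N = 24181.
B: Wₕ = 0.43323270; term = 0.43323270²·(1 − 0.11263841)·3479000000/1180 = 491038.46.
D: Wₕ = 0.03283570; term = 0.03283570²·(1 − 0.07052897)·9020000000/56 = 161416.1.
C: Wₕ = 0.53393160; term = 0.53393160²·(1 − 0.23917590)·1056000000/3088 = 74172.367.
Sum = 726626.93.
SE = √(726626.93) = 852.4.

852.4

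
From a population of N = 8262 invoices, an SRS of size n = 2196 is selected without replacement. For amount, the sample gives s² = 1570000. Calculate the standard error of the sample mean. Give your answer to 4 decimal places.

Under SRS without replacement, Var(ȳ) = (1 − f)·s²/n with f = n/N = 2196/8262 = 0.26579521.
Var(ȳ) = (1 − 0.26579521)·1570000/2196 = 0.73420479·714.93625 = 524.90962.
SE(ȳ) = √(524.90962) = 22.9109.

22.9109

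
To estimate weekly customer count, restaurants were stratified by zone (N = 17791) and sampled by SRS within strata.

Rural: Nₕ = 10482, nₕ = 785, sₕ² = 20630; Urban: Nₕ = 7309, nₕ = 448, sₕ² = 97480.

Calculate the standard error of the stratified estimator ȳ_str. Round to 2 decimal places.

Var(ȳ_str) = Σₕ Wₕ²(1 − fₕ)sₕ²/nₕ with Wₕ = Nₕ/N, N = 17791.
Rural: Wₕ = 0.58917430; term = 0.58917430²·(1 − 0.07489029)·20630/785 = 8.4393773.
Urban: Wₕ = 0.41082570; term = 0.41082570²·(1 − 0.06129429)·97480/448 = 34.473245.
Sum = 42.912622.
SE = √(42.912622) = 6.55.

6.55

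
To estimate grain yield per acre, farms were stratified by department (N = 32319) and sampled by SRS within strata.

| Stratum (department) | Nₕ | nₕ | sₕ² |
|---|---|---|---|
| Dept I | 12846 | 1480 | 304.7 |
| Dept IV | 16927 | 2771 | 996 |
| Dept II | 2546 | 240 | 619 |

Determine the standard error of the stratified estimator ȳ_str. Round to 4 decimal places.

0.3546

Var(ȳ_str) = Σₕ Wₕ²(1 − fₕ)sₕ²/nₕ with Wₕ = Nₕ/N, N = 32319.
Dept I: Wₕ = 0.39747517; term = 0.39747517²·(1 − 0.11521096)·304.7/1480 = 0.028778654.
Dept IV: Wₕ = 0.52374764; term = 0.52374764²·(1 − 0.16370296)·996/2771 = 0.082457.
Dept II: Wₕ = 0.07877719; term = 0.07877719²·(1 − 0.09426551)·619/240 = 0.014497105.
Sum = 0.12573276.
SE = √(0.12573276) = 0.3546.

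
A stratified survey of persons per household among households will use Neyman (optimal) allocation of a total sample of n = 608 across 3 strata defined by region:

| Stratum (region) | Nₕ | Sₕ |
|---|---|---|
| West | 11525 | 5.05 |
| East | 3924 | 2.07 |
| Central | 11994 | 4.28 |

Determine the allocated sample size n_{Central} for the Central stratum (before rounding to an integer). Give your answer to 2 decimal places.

Neyman allocation: nₕ = n·NₕSₕ / Σⱼ NⱼSⱼ.
Σ NⱼSⱼ = 11525·5.05 + 3924·2.07 + 11994·4.28 = 117658.25.
n_{Central} = 608·11994·4.28 / 117658.25 = 265.27.

265.27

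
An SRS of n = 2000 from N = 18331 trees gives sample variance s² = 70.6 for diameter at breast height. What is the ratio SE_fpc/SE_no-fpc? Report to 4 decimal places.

f = n/N = 2000/18331 = 0.10910480.
SE_no-fpc = √(s²/n) = 0.18788294; SE_fpc = √((1−f)s²/n) = 0.17733753.
Ratio = √(1−f) = 0.94387245.

0.9439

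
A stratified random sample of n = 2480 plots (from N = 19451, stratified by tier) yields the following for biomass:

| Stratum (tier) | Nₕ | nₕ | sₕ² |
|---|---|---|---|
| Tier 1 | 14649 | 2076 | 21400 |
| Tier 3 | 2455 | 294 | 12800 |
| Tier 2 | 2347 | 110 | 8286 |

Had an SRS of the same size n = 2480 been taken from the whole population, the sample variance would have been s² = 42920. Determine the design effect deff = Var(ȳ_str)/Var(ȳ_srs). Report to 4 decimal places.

0.4420

Var(ȳ_str) = Σ Wₕ²(1−fₕ)sₕ²/nₕ with Wₕ = Nₕ/19451:
  Tier 1: (14649/19451)²·(1−2076/14649)·21400/2076 = 5.0182172
  Tier 3: (2455/19451)²·(1−294/2455)·12800/294 = 0.61049911
  Tier 2: (2347/19451)²·(1−110/2347)·8286/110 = 1.0453156
  → Var(ȳ_str) = 6.6740319.
Var(ȳ_srs) = (1 − 2480/19451)·42920/2480 = 15.099881.
deff = 6.6740319 / 15.099881 = 0.4420.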